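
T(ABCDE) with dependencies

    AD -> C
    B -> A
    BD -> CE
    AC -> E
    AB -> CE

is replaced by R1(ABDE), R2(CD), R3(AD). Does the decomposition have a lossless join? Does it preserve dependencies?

lossy and not dependency-preserving

Lossless test (chase): Rows 1 and 3 agree on AD; apply AD→C and equate their C entries. Rows 1 and 3 agree on AC; apply AC→E and equate their E entries. No row becomes fully distinguished — the join is lossy.
Dependency preservation: the restricted closure of {AD} across the fragments never reaches {C}, so AD → C cannot be enforced without a join — not preserved.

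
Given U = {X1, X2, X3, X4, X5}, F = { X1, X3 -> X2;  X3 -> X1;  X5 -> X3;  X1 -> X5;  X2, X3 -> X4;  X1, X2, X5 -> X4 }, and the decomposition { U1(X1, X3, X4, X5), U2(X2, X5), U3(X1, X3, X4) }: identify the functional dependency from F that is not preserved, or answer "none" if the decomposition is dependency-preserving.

none

X1, X3 → X2: restricted closure across fragments reaches X2.
X3 → X1 lies within U1.
X5 → X3 lies within U1.
X1 → X5 lies within U1.
X2, X3 → X4: restricted closure across fragments reaches X4.
X1, X2, X5 → X4: restricted closure across fragments reaches X4.
Every dependency is enforceable on the fragments, so the decomposition is dependency-preserving.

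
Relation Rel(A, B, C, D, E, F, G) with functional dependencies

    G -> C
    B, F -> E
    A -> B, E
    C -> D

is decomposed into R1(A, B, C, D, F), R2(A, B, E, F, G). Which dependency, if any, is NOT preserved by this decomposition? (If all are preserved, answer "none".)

Check G → C: no single fragment contains all of {C, G}, and the restricted closure of {G} across the fragments never reaches {C}.
B, F → E is preserved.
A → B, E is preserved.
C → D is preserved.

G -> C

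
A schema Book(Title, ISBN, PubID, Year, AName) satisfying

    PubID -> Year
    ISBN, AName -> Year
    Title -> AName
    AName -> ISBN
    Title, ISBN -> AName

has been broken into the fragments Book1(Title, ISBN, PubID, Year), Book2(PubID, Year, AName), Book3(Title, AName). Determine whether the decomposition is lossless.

Yes

Chase test. Columns are Title, ISBN, PubID, Year, AName; row i has aⱼ where attribute j ∈ Booki, else bᵢⱼ.
Initial tableau (one row per fragment):
  row 1: a1 a2 a3 a4 b15
  row 2: b21 b22 a3 a4 a5
  row 3: a1 b32 b33 b34 a5
Rows 1 and 3 agree on Title; apply Title→AName and equate their AName entries.
Rows 1 and 2 agree on AName; apply AName→ISBN and equate their ISBN entries.
Rows 1 and 3 agree on AName; apply AName→ISBN and equate their ISBN entries.
Rows 1 and 3 agree on ISBN, AName; apply ISBN, AName→Year and equate their Year entries.
Row 1 is now all distinguished symbols — the join is lossless.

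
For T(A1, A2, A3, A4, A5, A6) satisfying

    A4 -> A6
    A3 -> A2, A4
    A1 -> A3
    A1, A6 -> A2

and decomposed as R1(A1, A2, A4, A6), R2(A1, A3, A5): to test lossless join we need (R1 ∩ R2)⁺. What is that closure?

R1 ∩ R2 = {A1}.
A1 → A3 applies, adding A3
A3 → A2, A4 applies, adding A2, A4
A4 → A6 applies, adding A6
Closure: {A1, A2, A3, A4, A6}.

A1, A2, A3, A4, A6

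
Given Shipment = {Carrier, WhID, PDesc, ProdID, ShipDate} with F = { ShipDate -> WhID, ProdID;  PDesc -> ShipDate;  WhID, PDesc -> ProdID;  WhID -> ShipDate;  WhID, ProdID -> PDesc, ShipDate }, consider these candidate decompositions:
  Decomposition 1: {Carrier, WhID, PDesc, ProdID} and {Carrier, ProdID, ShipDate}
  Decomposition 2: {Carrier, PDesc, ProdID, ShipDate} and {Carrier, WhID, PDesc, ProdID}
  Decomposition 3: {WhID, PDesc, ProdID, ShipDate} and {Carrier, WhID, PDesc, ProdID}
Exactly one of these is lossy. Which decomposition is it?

Decomposition 1

Decomposition 1: common = {Carrier, ProdID}, closure = {Carrier, ProdID} → lossy.
Decomposition 2: common = {Carrier, PDesc, ProdID}, closure = {Carrier, WhID, PDesc, ProdID, ShipDate} → lossless.
Decomposition 3: common = {WhID, PDesc, ProdID}, closure = {WhID, PDesc, ProdID, ShipDate} → lossless.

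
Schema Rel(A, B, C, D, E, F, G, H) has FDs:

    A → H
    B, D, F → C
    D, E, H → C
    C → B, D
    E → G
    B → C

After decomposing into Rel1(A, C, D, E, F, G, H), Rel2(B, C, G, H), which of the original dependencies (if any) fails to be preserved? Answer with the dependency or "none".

none

A → H lies within Rel1.
B, D, F → C: restricted closure across fragments reaches C.
D, E, H → C lies within Rel1.
C → B, D: restricted closure across fragments reaches B, D.
E → G lies within Rel1.
B → C lies within Rel2.
Every dependency is enforceable on the fragments, so the decomposition is dependency-preserving.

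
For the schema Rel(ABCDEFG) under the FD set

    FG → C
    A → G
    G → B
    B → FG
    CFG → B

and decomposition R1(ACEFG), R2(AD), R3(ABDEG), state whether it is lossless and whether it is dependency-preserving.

lossless and dependency-preserving

Lossless test (chase): Rows 1 and 2 agree on A; apply A→G and equate their G entries. Rows 1 and 2 agree on G; apply G→B and equate their B entries. Rows 1 and 3 agree on G; apply G→B and equate their B entries. Rows 1 and 2 agree on B; apply B→FG and equate their FG entries. Rows 1 and 3 agree on B; apply B→FG and equate their FG entries. Rows 1 and 2 agree on FG; apply FG→C and equate their C entries. Rows 1 and 3 agree on FG; apply FG→C and equate their C entries. Row 3 is now all distinguished symbols — the join is lossless.
Dependency preservation: B → FG; CFG → B are not contained in any single fragment, but the restricted closure of each left-hand side across the fragments still reaches the right-hand side; the remaining FDs each lie inside some fragment. All dependencies are preserved.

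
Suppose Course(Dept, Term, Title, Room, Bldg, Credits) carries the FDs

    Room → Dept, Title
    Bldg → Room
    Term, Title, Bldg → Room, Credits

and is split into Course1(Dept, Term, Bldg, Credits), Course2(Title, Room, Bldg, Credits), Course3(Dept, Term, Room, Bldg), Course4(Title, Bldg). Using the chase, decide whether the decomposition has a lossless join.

Yes

Chase test. Columns are Dept, Term, Title, Room, Bldg, Credits; row i has aⱼ where attribute j ∈ Coursei, else bᵢⱼ.
Initial tableau (one row per fragment):
  row 1: a1 a2 b13 b14 a5 a6
  row 2: b21 b22 a3 a4 a5 a6
  row 3: a1 a2 b33 a4 a5 b36
  row 4: b41 b42 a3 b44 a5 b46
Rows 2 and 3 agree on Room; apply Room→Dept, Title and equate their Dept, Title entries.
Rows 1 and 2 agree on Bldg; apply Bldg→Room and equate their Room entries.
Rows 1 and 4 agree on Bldg; apply Bldg→Room and equate their Room entries.
Rows 1 and 2 agree on Room; apply Room→Dept, Title and equate their Dept, Title entries.
Rows 1 and 4 agree on Room; apply Room→Dept, Title and equate their Dept, Title entries.
Rows 1 and 3 agree on Term, Title, Bldg; apply Term, Title, Bldg→Room, Credits and equate their Room, Credits entries.
Row 1 is now all distinguished symbols — the join is lossless.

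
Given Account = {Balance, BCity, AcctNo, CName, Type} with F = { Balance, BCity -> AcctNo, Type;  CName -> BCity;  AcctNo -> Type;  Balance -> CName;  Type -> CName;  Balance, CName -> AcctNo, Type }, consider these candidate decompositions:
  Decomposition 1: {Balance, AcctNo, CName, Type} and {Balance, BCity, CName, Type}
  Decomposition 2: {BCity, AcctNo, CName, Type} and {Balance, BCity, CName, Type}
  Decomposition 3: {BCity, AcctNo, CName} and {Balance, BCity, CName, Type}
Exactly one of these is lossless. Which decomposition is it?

Decomposition 1: common = {Balance, CName, Type}, closure = {Balance, BCity, AcctNo, CName, Type} → lossless.
Decomposition 2: common = {BCity, CName, Type}, closure = {BCity, CName, Type} → lossy.
Decomposition 3: common = {BCity, CName}, closure = {BCity, CName} → lossy.

Decomposition 1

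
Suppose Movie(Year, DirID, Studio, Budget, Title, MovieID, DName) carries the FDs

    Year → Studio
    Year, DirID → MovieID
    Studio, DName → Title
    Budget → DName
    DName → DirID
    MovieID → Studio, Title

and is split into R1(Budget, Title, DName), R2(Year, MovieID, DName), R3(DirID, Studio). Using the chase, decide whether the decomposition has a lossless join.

No

Chase test. Columns are Year, DirID, Studio, Budget, Title, MovieID, DName; row i has aⱼ where attribute j ∈ Ri, else bᵢⱼ.
Initial tableau (one row per fragment):
  row 1: b11 b12 b13 a4 a5 b16 a7
  row 2: a1 b22 b23 b24 b25 a6 a7
  row 3: b31 a2 a3 b34 b35 b36 b37
Rows 1 and 2 agree on DName; apply DName→DirID and equate their DirID entries.
No row becomes fully distinguished — the join is lossy.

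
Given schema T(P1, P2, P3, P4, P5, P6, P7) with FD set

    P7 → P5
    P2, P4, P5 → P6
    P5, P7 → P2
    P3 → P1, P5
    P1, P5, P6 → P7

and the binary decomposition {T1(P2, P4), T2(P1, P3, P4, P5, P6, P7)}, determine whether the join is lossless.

Common attributes: T1 ∩ T2 = {P4}.
No dependency enlarges {P4}, so (P4)⁺ = {P4}.
The closure contains neither all of T1 = {P2, P4} nor all of T2 = {P1, P3, P4, P5, P6, P7}, so the common attributes are not a superkey of either fragment. The join is lossy.

No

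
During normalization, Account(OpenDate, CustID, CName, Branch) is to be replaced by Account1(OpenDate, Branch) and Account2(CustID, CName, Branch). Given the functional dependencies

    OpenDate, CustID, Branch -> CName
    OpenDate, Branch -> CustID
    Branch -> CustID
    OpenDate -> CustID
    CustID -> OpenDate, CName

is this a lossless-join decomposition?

Yes

Common attributes: Account1 ∩ Account2 = {Branch}.
Closure of {Branch}: Branch → CustID applies, adding CustID; CustID → OpenDate, CName applies, adding OpenDate, CName. So (Branch)⁺ = {OpenDate, CustID, CName, Branch}.
This closure contains every attribute of Account1, so Account1 ∩ Account2 → Account1. The join is lossless.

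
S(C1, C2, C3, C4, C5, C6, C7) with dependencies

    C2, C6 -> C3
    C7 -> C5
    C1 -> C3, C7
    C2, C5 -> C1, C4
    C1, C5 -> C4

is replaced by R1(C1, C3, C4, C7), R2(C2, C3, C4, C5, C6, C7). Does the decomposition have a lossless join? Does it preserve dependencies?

lossy and not dependency-preserving

Lossless test: (C3, C4, C7)⁺ = {C3, C4, C5, C7}, which is a superkey of neither fragment — lossy.
Dependency preservation: the restricted closure of {C2, C5} across the fragments never reaches {C1, C4}, so C2, C5 → C1, C4 cannot be enforced without a join — not preserved.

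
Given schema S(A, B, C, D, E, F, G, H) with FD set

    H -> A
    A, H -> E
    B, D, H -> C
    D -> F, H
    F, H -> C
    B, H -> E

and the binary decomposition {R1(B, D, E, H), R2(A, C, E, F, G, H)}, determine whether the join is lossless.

Common attributes: R1 ∩ R2 = {E, H}.
Closure of {E, H}: H → A applies, adding A. So (E, H)⁺ = {A, E, H}.
The closure contains neither all of R1 = {B, D, E, H} nor all of R2 = {A, C, E, F, G, H}, so the common attributes are not a superkey of either fragment. The join is lossy.

No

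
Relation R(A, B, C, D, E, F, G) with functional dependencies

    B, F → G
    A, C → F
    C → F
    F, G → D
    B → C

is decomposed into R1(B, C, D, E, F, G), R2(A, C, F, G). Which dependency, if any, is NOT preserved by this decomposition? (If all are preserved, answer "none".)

none

B, F → G lies within R1.
A, C → F lies within R2.
C → F lies within R1.
F, G → D lies within R1.
B → C lies within R1.
Every dependency is enforceable on the fragments, so the decomposition is dependency-preserving.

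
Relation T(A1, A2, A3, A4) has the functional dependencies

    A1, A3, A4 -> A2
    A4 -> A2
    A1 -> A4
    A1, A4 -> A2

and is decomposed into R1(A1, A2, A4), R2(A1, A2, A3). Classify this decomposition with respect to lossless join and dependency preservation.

lossless and dependency-preserving

Lossless test: (A1, A2)⁺ = {A1, A2, A4}, which contains all of one fragment — lossless.
Dependency preservation: A1, A3, A4 → A2 is not contained in any single fragment, but the restricted closure of its left-hand side across the fragments still reaches the right-hand side; the remaining FDs each lie inside some fragment. All dependencies are preserved.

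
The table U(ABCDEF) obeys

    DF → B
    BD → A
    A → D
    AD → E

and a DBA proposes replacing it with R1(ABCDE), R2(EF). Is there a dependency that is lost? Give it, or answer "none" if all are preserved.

DF → B

Check DF → B: no single fragment contains all of {BDF}, and the restricted closure of {DF} across the fragments never reaches {B}.
BD → A is preserved.
A → D is preserved.
AD → E is preserved.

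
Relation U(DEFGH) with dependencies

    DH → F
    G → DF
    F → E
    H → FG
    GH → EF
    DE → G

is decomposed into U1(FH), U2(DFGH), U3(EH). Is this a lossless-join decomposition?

Chase test. Columns are DEFGH; row i has aⱼ where attribute j ∈ Ui, else bᵢⱼ.
Initial tableau (one row per fragment):
  row 1: b11 b12 a3 b14 a5
  row 2: a1 b22 a3 a4 a5
  row 3: b31 a2 b33 b34 a5
Rows 1 and 2 agree on F; apply F→E and equate their E entries.
Rows 1 and 2 agree on H; apply H→FG and equate their FG entries.
Rows 1 and 3 agree on H; apply H→FG and equate their FG entries.
Rows 1 and 3 agree on GH; apply GH→EF and equate their EF entries.
Rows 1 and 2 agree on G; apply G→DF and equate their DF entries.
Rows 1 and 3 agree on G; apply G→DF and equate their DF entries.
Row 1 is now all distinguished symbols — the join is lossless.

Yes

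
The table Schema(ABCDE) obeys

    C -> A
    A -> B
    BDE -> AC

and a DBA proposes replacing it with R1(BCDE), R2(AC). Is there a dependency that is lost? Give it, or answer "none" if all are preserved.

A -> B

Check A → B: no single fragment contains all of {AB}, and the restricted closure of {A} across the fragments never reaches {B}.
C → A is preserved.
BDE → AC is preserved.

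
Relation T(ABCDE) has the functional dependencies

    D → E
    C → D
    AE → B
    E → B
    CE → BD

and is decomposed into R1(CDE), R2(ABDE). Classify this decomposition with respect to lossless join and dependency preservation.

lossy but dependency-preserving

Lossless test: (DE)⁺ = {BDE}, which is a superkey of neither fragment — lossy.
Dependency preservation: CE → BD is not contained in any single fragment, but the restricted closure of its left-hand side across the fragments still reaches the right-hand side; the remaining FDs each lie inside some fragment. All dependencies are preserved.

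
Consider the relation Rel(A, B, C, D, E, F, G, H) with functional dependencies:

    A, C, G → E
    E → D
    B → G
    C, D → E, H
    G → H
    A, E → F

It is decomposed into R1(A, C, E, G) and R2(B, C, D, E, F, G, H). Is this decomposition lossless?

No

Common attributes: R1 ∩ R2 = {C, E, G}.
Closure of {C, E, G}: E → D applies, adding D; C, D → E, H applies, adding H. So (C, E, G)⁺ = {C, D, E, G, H}.
The closure contains neither all of R1 = {A, C, E, G} nor all of R2 = {B, C, D, E, F, G, H}, so the common attributes are not a superkey of either fragment. The join is lossy.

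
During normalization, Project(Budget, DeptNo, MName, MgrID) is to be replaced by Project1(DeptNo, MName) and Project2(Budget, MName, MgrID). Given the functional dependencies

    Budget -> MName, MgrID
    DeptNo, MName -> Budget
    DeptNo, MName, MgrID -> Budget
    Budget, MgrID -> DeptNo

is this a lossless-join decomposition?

No

Common attributes: Project1 ∩ Project2 = {MName}.
No dependency enlarges {MName}, so (MName)⁺ = {MName}.
The closure contains neither all of Project1 = {DeptNo, MName} nor all of Project2 = {Budget, MName, MgrID}, so the common attributes are not a superkey of either fragment. The join is lossy.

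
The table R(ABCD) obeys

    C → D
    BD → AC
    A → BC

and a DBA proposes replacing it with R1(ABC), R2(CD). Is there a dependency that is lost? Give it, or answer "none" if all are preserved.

BD → AC

Check BD → AC: no single fragment contains all of {ABCD}, and the restricted closure of {BD} across the fragments never reaches {AC}.
C → D is preserved.
A → BC is preserved.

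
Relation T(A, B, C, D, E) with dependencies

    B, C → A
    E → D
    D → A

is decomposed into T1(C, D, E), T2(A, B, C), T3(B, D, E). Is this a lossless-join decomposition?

Chase test. Columns are A, B, C, D, E; row i has aⱼ where attribute j ∈ Ti, else bᵢⱼ.
Initial tableau (one row per fragment):
  row 1: b11 b12 a3 a4 a5
  row 2: a1 a2 a3 b24 b25
  row 3: b31 a2 b33 a4 a5
Rows 1 and 3 agree on D; apply D→A and equate their A entries.
No row becomes fully distinguished — the join is lossy.

No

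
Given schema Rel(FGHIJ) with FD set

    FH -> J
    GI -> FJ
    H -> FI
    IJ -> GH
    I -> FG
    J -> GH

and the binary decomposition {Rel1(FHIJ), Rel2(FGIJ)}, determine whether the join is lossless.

Yes

Common attributes: Rel1 ∩ Rel2 = {FIJ}.
Closure of {FIJ}: IJ → GH applies, adding GH. So (FIJ)⁺ = {FGHIJ}.
This closure contains every attribute of Rel1, so Rel1 ∩ Rel2 → Rel1. The join is lossless.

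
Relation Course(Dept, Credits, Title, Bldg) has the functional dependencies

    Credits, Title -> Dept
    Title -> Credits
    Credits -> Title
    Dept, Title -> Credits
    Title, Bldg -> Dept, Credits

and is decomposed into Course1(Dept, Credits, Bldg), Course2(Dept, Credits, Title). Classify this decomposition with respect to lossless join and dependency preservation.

lossless and dependency-preserving

Lossless test: (Dept, Credits)⁺ = {Dept, Credits, Title}, which contains all of one fragment — lossless.
Dependency preservation: Title, Bldg → Dept, Credits is not contained in any single fragment, but the restricted closure of its left-hand side across the fragments still reaches the right-hand side; the remaining FDs each lie inside some fragment. All dependencies are preserved.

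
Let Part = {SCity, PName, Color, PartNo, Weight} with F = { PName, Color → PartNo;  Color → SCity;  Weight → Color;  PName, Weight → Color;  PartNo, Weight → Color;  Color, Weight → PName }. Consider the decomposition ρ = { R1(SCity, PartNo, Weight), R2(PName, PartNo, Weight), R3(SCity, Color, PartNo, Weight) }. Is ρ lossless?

Chase test. Columns are SCity, PName, Color, PartNo, Weight; row i has aⱼ where attribute j ∈ Ri, else bᵢⱼ.
Initial tableau (one row per fragment):
  row 1: a1 b12 b13 a4 a5
  row 2: b21 a2 b23 a4 a5
  row 3: a1 b32 a3 a4 a5
Rows 1 and 2 agree on Weight; apply Weight→Color and equate their Color entries.
Rows 1 and 3 agree on Weight; apply Weight→Color and equate their Color entries.
Rows 1 and 2 agree on Color, Weight; apply Color, Weight→PName and equate their PName entries.
Rows 1 and 3 agree on Color, Weight; apply Color, Weight→PName and equate their PName entries.
Rows 1 and 2 agree on Color; apply Color→SCity and equate their SCity entries.
Row 1 is now all distinguished symbols — the join is lossless.

Yes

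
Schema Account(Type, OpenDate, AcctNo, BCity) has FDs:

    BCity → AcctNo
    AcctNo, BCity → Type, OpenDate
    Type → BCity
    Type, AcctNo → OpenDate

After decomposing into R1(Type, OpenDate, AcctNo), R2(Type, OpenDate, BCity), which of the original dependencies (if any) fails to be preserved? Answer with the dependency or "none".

BCity → AcctNo: restricted closure across fragments reaches AcctNo.
AcctNo, BCity → Type, OpenDate: restricted closure across fragments reaches Type, OpenDate.
Type → BCity lies within R2.
Type, AcctNo → OpenDate lies within R1.
Every dependency is enforceable on the fragments, so the decomposition is dependency-preserving.

none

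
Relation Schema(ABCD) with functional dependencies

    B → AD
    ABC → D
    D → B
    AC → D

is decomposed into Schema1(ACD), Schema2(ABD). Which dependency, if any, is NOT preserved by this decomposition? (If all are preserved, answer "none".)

B → AD lies within Schema2.
ABC → D: restricted closure across fragments reaches D.
D → B lies within Schema2.
AC → D lies within Schema1.
Every dependency is enforceable on the fragments, so the decomposition is dependency-preserving.

none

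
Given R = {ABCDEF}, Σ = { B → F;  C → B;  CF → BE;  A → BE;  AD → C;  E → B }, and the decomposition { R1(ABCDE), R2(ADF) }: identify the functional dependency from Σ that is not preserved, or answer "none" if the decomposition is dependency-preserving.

B → F

Check B → F: no single fragment contains all of {BF}, and the restricted closure of {B} across the fragments never reaches {F}.
C → B is preserved.
CF → BE is preserved.
A → BE is preserved.
AD → C is preserved.
E → B is preserved.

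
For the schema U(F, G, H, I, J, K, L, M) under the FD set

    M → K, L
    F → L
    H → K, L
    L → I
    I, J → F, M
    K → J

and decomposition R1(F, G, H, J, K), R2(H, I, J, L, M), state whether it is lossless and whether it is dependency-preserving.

Lossless test: (H, J)⁺ = {F, H, I, J, K, L, M}, which contains all of one fragment — lossless.
Dependency preservation: the restricted closure of {M} across the fragments never reaches {K, L}, so M → K, L cannot be enforced without a join — not preserved.

lossless but not dependency-preserving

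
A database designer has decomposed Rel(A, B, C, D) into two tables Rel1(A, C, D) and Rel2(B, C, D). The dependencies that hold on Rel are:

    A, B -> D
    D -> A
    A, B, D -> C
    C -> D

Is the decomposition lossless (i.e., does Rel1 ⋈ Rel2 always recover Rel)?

Yes

Common attributes: Rel1 ∩ Rel2 = {C, D}.
Closure of {C, D}: D → A applies, adding A. So (C, D)⁺ = {A, C, D}.
This closure contains every attribute of Rel1, so Rel1 ∩ Rel2 → Rel1. The join is lossless.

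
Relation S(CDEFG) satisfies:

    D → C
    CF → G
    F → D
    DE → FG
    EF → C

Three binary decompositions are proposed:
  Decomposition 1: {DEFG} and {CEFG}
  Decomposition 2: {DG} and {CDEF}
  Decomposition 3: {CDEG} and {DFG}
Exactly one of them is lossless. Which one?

Decomposition 1: common = {EFG}, closure = {CDEFG} → lossless.
Decomposition 2: common = {D}, closure = {CD} → lossy.
Decomposition 3: common = {DG}, closure = {CDG} → lossy.

Decomposition 1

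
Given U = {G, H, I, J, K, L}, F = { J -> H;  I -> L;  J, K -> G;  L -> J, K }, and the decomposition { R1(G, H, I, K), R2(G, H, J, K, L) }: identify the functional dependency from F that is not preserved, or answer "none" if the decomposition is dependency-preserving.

I -> L

Check I → L: no single fragment contains all of {I, L}, and the restricted closure of {I} across the fragments never reaches {L}.
J → H is preserved.
J, K → G is preserved.
L → J, K is preserved.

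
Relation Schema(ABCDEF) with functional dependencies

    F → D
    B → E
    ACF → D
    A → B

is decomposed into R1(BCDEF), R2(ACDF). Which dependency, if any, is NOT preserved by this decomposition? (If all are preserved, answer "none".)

Check A → B: no single fragment contains all of {AB}, and the restricted closure of {A} across the fragments never reaches {B}.
F → D is preserved.
B → E is preserved.
ACF → D is preserved.

A → B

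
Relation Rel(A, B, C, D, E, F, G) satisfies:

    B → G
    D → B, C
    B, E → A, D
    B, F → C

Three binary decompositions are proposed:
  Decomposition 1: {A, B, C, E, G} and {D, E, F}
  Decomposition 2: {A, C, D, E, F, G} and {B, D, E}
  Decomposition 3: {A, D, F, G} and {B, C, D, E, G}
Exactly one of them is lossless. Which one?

Decomposition 1: common = {E}, closure = {E} → lossy.
Decomposition 2: common = {D, E}, closure = {A, B, C, D, E, G} → lossless.
Decomposition 3: common = {D, G}, closure = {B, C, D, G} → lossy.

Decomposition 2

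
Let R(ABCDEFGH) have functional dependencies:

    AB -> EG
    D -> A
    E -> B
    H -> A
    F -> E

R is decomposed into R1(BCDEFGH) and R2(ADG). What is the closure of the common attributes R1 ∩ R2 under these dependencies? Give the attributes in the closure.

R1 ∩ R2 = {DG}.
D → A applies, adding A
Closure: {ADG}.

ADG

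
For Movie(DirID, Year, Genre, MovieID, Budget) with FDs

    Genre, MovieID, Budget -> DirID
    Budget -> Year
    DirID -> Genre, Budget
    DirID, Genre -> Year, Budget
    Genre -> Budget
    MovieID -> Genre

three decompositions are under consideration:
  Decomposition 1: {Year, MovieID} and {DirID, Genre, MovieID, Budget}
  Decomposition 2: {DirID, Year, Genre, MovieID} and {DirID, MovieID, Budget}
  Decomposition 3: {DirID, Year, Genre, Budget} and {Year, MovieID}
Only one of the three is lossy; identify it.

Decomposition 3

Decomposition 1: common = {MovieID}, closure = {DirID, Year, Genre, MovieID, Budget} → lossless.
Decomposition 2: common = {DirID, MovieID}, closure = {DirID, Year, Genre, MovieID, Budget} → lossless.
Decomposition 3: common = {Year}, closure = {Year} → lossy.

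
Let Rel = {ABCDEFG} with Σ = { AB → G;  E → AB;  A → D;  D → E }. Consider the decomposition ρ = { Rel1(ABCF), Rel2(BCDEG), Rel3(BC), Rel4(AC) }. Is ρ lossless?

Chase test. Columns are ABCDEFG; row i has aⱼ where attribute j ∈ Reli, else bᵢⱼ.
Initial tableau (one row per fragment):
  row 1: a1 a2 a3 b14 b15 a6 b17
  row 2: b21 a2 a3 a4 a5 b26 a7
  row 3: b31 a2 a3 b34 b35 b36 b37
  row 4: a1 b42 a3 b44 b45 b46 b47
Rows 1 and 4 agree on A; apply A→D and equate their D entries.
Rows 1 and 4 agree on D; apply D→E and equate their E entries.
Rows 1 and 4 agree on E; apply E→AB and equate their AB entries.
Rows 1 and 4 agree on AB; apply AB→G and equate their G entries.
No row becomes fully distinguished — the join is lossy.

No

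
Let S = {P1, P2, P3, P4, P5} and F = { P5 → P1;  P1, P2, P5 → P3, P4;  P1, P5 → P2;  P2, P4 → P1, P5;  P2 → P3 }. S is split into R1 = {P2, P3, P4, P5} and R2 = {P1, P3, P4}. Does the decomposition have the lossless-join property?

Common attributes: R1 ∩ R2 = {P3, P4}.
No dependency enlarges {P3, P4}, so (P3, P4)⁺ = {P3, P4}.
The closure contains neither all of R1 = {P2, P3, P4, P5} nor all of R2 = {P1, P3, P4}, so the common attributes are not a superkey of either fragment. The join is lossy.

No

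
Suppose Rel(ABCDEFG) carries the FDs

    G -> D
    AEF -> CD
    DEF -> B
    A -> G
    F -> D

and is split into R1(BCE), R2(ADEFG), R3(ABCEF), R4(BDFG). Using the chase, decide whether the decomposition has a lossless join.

Chase test. Columns are ABCDEFG; row i has aⱼ where attribute j ∈ Ri, else bᵢⱼ.
Initial tableau (one row per fragment):
  row 1: b11 a2 a3 b14 a5 b16 b17
  row 2: a1 b22 b23 a4 a5 a6 a7
  row 3: a1 a2 a3 b34 a5 a6 b37
  row 4: b41 a2 b43 a4 b45 a6 a7
Rows 2 and 3 agree on AEF; apply AEF→CD and equate their CD entries.
Rows 2 and 3 agree on DEF; apply DEF→B and equate their B entries.
Rows 2 and 3 agree on A; apply A→G and equate their G entries.
Row 2 is now all distinguished symbols — the join is lossless.

Yes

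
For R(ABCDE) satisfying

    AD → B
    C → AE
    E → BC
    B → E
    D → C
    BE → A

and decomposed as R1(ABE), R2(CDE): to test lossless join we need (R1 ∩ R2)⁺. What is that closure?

ABCE

R1 ∩ R2 = {E}.
E → BC applies, adding BC
BE → A applies, adding A
Closure: {ABCE}.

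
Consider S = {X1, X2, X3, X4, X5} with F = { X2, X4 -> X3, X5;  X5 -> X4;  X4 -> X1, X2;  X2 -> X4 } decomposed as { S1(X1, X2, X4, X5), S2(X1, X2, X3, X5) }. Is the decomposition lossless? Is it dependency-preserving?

Lossless test: (X1, X2, X5)⁺ = {X1, X2, X3, X4, X5}, which contains all of one fragment — lossless.
Dependency preservation: X2, X4 → X3, X5 is not contained in any single fragment, but the restricted closure of its left-hand side across the fragments still reaches the right-hand side; the remaining FDs each lie inside some fragment. All dependencies are preserved.

lossless and dependency-preserving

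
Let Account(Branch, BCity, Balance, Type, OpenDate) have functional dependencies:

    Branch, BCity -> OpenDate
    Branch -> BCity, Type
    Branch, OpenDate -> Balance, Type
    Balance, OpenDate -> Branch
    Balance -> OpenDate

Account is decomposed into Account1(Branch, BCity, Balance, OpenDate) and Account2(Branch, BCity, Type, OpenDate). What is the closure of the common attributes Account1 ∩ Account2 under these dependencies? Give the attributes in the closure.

Branch, BCity, Balance, Type, OpenDate

Account1 ∩ Account2 = {Branch, BCity, OpenDate}.
Branch → BCity, Type applies, adding Type
Branch, OpenDate → Balance, Type applies, adding Balance
Closure: {Branch, BCity, Balance, Type, OpenDate}.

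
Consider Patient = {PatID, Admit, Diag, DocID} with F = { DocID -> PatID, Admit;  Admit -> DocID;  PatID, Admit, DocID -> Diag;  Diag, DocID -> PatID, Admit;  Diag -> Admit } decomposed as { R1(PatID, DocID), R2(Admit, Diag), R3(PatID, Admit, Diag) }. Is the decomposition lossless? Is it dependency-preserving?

lossy and not dependency-preserving

Lossless test (chase): Rows 2 and 3 agree on Admit; apply Admit→DocID and equate their DocID entries. Rows 2 and 3 agree on Diag, DocID; apply Diag, DocID→PatID, Admit and equate their PatID, Admit entries. No row becomes fully distinguished — the join is lossy.
Dependency preservation: the restricted closure of {DocID} across the fragments never reaches {PatID, Admit}, so DocID → PatID, Admit cannot be enforced without a join — not preserved.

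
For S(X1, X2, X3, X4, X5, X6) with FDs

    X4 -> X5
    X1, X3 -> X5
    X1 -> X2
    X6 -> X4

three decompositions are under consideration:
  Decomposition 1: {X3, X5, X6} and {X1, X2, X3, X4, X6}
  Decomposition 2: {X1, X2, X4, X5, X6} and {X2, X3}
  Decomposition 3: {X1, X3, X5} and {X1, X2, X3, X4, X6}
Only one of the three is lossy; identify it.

Decomposition 1: common = {X3, X6}, closure = {X3, X4, X5, X6} → lossless.
Decomposition 2: common = {X2}, closure = {X2} → lossy.
Decomposition 3: common = {X1, X3}, closure = {X1, X2, X3, X5} → lossless.

Decomposition 2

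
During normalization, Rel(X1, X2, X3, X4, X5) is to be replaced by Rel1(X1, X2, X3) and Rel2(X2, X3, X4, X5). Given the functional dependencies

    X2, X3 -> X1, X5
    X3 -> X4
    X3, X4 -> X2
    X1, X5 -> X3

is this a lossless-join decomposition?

Common attributes: Rel1 ∩ Rel2 = {X2, X3}.
Closure of {X2, X3}: X2, X3 → X1, X5 applies, adding X1, X5; X3 → X4 applies, adding X4. So (X2, X3)⁺ = {X1, X2, X3, X4, X5}.
This closure contains every attribute of Rel1, so Rel1 ∩ Rel2 → Rel1. The join is lossless.

Yes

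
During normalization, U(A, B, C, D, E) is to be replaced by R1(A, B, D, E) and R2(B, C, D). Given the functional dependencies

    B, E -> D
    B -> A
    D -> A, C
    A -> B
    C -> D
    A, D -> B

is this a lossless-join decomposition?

Yes

Common attributes: R1 ∩ R2 = {B, D}.
Closure of {B, D}: B → A applies, adding A; D → A, C applies, adding C. So (B, D)⁺ = {A, B, C, D}.
This closure contains every attribute of R2, so R1 ∩ R2 → R2. The join is lossless.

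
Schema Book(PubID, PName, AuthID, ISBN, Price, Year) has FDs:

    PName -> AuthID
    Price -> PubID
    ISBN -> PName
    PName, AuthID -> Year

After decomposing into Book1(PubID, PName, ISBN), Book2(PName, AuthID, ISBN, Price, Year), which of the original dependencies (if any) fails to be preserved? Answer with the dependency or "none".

Check Price → PubID: no single fragment contains all of {PubID, Price}, and the restricted closure of {Price} across the fragments never reaches {PubID}.
PName → AuthID is preserved.
ISBN → PName is preserved.
PName, AuthID → Year is preserved.

Price -> PubID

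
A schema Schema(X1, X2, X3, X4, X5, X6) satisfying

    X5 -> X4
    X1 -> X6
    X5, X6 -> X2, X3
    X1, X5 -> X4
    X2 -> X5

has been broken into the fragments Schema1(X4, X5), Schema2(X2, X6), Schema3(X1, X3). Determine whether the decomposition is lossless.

Chase test. Columns are X1, X2, X3, X4, X5, X6; row i has aⱼ where attribute j ∈ Schemai, else bᵢⱼ.
Initial tableau (one row per fragment):
  row 1: b11 b12 b13 a4 a5 b16
  row 2: b21 a2 b23 b24 b25 a6
  row 3: a1 b32 a3 b34 b35 b36
No row becomes fully distinguished — the join is lossy.

No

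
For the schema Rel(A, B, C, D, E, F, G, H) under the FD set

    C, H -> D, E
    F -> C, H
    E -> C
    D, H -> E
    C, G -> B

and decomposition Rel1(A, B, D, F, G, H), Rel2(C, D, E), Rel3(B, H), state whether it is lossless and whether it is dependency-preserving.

lossy and not dependency-preserving

Lossless test (chase): applying each FD to every pair of rows produces no changes in the tableau, so no row becomes fully distinguished — the join is lossy.
Dependency preservation: the restricted closure of {C, H} across the fragments never reaches {D, E}, so C, H → D, E cannot be enforced without a join — not preserved.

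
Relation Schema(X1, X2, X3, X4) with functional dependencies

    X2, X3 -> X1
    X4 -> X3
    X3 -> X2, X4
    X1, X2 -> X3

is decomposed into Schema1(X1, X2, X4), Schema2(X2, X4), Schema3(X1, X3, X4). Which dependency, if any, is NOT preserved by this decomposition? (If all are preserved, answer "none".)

none

X2, X3 → X1: restricted closure across fragments reaches X1.
X4 → X3 lies within Schema3.
X3 → X2, X4: restricted closure across fragments reaches X2, X4.
X1, X2 → X3: restricted closure across fragments reaches X3.
Every dependency is enforceable on the fragments, so the decomposition is dependency-preserving.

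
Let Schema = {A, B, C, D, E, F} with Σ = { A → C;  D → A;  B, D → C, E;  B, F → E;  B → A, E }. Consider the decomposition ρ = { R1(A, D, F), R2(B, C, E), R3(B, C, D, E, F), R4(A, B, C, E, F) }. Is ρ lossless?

Chase test. Columns are A, B, C, D, E, F; row i has aⱼ where attribute j ∈ Ri, else bᵢⱼ.
Initial tableau (one row per fragment):
  row 1: a1 b12 b13 a4 b15 a6
  row 2: b21 a2 a3 b24 a5 b26
  row 3: b31 a2 a3 a4 a5 a6
  row 4: a1 a2 a3 b44 a5 a6
Rows 1 and 4 agree on A; apply A→C and equate their C entries.
Rows 1 and 3 agree on D; apply D→A and equate their A entries.
Rows 2 and 3 agree on B; apply B→A, E and equate their A, E entries.
Row 3 is now all distinguished symbols — the join is lossless.

Yes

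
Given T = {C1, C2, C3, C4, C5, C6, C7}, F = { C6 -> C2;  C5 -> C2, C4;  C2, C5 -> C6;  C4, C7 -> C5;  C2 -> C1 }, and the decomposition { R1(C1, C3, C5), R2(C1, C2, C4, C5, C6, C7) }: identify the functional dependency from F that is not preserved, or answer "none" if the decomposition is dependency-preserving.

none

C6 → C2 lies within R2.
C5 → C2, C4 lies within R2.
C2, C5 → C6 lies within R2.
C4, C7 → C5 lies within R2.
C2 → C1 lies within R2.
Every dependency is enforceable on the fragments, so the decomposition is dependency-preserving.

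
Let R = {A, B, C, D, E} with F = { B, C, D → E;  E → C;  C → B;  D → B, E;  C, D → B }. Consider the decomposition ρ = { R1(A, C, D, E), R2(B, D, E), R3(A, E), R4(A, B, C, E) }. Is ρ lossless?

Chase test. Columns are A, B, C, D, E; row i has aⱼ where attribute j ∈ Ri, else bᵢⱼ.
Initial tableau (one row per fragment):
  row 1: a1 b12 a3 a4 a5
  row 2: b21 a2 b23 a4 a5
  row 3: a1 b32 b33 b34 a5
  row 4: a1 a2 a3 b44 a5
Rows 1 and 2 agree on E; apply E→C and equate their C entries.
Rows 1 and 3 agree on E; apply E→C and equate their C entries.
Rows 1 and 2 agree on C; apply C→B and equate their B entries.
Rows 1 and 3 agree on C; apply C→B and equate their B entries.
Row 1 is now all distinguished symbols — the join is lossless.

Yes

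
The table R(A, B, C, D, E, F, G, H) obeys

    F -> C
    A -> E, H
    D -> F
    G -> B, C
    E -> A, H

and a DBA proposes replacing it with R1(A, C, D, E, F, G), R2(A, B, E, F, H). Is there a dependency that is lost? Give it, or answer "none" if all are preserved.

G -> B, C

Check G → B, C: no single fragment contains all of {B, C, G}, and the restricted closure of {G} across the fragments never reaches {B, C}.
F → C is preserved.
A → E, H is preserved.
D → F is preserved.
E → A, H is preserved.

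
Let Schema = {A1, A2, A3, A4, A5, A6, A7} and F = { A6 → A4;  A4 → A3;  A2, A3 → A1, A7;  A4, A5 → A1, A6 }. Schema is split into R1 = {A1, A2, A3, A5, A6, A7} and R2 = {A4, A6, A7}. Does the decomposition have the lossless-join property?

Common attributes: R1 ∩ R2 = {A6, A7}.
Closure of {A6, A7}: A6 → A4 applies, adding A4; A4 → A3 applies, adding A3. So (A6, A7)⁺ = {A3, A4, A6, A7}.
This closure contains every attribute of R2, so R1 ∩ R2 → R2. The join is lossless.

Yes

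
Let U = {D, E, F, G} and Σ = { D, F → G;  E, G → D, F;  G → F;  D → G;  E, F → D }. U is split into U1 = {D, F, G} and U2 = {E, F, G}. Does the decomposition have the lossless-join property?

Common attributes: U1 ∩ U2 = {F, G}.
No dependency enlarges {F, G}, so (F, G)⁺ = {F, G}.
The closure contains neither all of U1 = {D, F, G} nor all of U2 = {E, F, G}, so the common attributes are not a superkey of either fragment. The join is lossy.

No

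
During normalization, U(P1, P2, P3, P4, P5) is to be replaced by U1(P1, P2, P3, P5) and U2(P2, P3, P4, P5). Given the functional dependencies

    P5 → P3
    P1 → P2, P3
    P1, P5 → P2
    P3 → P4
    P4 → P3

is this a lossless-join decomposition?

Common attributes: U1 ∩ U2 = {P2, P3, P5}.
Closure of {P2, P3, P5}: P3 → P4 applies, adding P4. So (P2, P3, P5)⁺ = {P2, P3, P4, P5}.
This closure contains every attribute of U2, so U1 ∩ U2 → U2. The join is lossless.

Yes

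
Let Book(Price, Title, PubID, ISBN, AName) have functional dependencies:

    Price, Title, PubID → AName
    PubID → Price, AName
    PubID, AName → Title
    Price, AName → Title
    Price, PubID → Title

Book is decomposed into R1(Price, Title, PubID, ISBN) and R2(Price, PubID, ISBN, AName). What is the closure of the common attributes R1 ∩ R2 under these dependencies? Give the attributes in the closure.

Price, Title, PubID, ISBN, AName

R1 ∩ R2 = {Price, PubID, ISBN}.
PubID → Price, AName applies, adding AName
PubID, AName → Title applies, adding Title
Closure: {Price, Title, PubID, ISBN, AName}.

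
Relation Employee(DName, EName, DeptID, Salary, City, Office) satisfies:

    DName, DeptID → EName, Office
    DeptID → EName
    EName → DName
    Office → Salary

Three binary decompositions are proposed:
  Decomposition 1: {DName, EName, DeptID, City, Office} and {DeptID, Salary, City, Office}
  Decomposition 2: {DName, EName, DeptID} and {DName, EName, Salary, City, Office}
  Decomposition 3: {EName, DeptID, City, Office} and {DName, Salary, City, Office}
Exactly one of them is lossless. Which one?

Decomposition 1

Decomposition 1: common = {DeptID, City, Office}, closure = {DName, EName, DeptID, Salary, City, Office} → lossless.
Decomposition 2: common = {DName, EName}, closure = {DName, EName} → lossy.
Decomposition 3: common = {City, Office}, closure = {Salary, City, Office} → lossy.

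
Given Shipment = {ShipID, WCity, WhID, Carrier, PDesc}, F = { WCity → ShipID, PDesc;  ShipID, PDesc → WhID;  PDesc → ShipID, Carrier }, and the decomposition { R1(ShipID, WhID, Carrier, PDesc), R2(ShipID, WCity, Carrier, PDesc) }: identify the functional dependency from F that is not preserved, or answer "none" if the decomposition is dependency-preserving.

WCity → ShipID, PDesc lies within R2.
ShipID, PDesc → WhID lies within R1.
PDesc → ShipID, Carrier lies within R1.
Every dependency is enforceable on the fragments, so the decomposition is dependency-preserving.

none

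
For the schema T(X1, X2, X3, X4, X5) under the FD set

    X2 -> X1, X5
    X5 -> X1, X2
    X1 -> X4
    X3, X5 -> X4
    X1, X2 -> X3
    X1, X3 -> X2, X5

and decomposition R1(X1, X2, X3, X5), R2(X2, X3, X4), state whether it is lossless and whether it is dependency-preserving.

lossless but not dependency-preserving

Lossless test: (X2, X3)⁺ = {X1, X2, X3, X4, X5}, which contains all of one fragment — lossless.
Dependency preservation: the restricted closure of {X1} across the fragments never reaches {X4}, so X1 → X4 cannot be enforced without a join — not preserved.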